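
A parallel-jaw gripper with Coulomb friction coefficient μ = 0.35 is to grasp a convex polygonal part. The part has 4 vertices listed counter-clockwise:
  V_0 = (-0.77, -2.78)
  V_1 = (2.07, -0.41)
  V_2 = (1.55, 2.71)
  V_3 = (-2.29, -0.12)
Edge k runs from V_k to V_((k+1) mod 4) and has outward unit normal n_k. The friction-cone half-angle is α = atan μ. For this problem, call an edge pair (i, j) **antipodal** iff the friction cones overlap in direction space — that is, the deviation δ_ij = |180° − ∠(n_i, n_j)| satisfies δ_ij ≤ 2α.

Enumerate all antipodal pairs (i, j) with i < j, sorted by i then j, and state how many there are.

count = 2; pairs: (0,2), (1,3)

α = atan 0.35 = 19.29°;  2α = 38.58°
n_0 = (+0.6407, -0.7678)
n_1 = (+0.9864, +0.1644)
n_2 = (-0.5933, +0.8050)
n_3 = (-0.8682, -0.4961)
  (0,1): δ = 120.38°  ·
  (0,2): δ = 3.46°  ✓
  (0,3): δ = 79.90°  ·
  (1,2): δ = 63.07°  ·
  (1,3): δ = 20.28°  ✓
  (2,3): δ = 96.64°  ·
antipodal pairs: 2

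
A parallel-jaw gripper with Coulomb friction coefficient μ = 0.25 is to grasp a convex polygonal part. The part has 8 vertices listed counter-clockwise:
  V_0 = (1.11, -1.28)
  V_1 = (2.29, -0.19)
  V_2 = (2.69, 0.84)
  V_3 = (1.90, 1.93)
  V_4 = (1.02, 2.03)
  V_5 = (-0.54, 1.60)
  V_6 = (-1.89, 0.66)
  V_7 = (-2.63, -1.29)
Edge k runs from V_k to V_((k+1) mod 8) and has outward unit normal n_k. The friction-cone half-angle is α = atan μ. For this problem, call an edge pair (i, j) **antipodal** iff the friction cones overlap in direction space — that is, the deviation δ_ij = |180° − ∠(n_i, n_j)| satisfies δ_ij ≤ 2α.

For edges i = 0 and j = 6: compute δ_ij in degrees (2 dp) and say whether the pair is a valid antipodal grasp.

δ = 26.49°, valid

α = atan 0.25 = 14.04°;  2α = 28.07°
edge 0: e_0 = (+1.18, +1.09);  n_0 = (+0.6785, -0.7346)
edge 6: e_6 = (-0.74, -1.95);  n_6 = (-0.9349, +0.3548)
∠(n_0, n_6) = 153.51°
δ = |180° − 153.51°| = 26.49°
26.49° ≤ 2α = 28.07°  →  valid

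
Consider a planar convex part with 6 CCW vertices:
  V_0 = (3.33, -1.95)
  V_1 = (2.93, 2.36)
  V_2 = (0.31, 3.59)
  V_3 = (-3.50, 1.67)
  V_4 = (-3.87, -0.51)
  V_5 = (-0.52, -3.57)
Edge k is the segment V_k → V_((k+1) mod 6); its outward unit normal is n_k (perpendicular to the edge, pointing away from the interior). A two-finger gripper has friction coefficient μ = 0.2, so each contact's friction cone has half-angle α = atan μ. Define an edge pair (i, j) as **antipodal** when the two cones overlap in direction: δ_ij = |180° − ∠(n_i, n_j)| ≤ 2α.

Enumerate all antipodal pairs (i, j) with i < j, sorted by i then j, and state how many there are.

count = 3; pairs: (0,3), (1,4), (2,5)

α = atan 0.2 = 11.31°;  2α = 22.62°
n_0 = (+0.9957, +0.0924)
n_1 = (+0.4250, +0.9052)
n_2 = (-0.4500, +0.8930)
n_3 = (-0.9859, +0.1673)
n_4 = (-0.6744, -0.7383)
n_5 = (+0.3878, -0.9217)
  (0,1): δ = 120.45°  ·
  (0,2): δ = 68.56°  ·
  (0,3): δ = 14.94°  ✓
  (0,4): δ = 42.29°  ·
  (0,5): δ = 107.52°  ·
  (1,2): δ = 128.11°  ·
  (1,3): δ = 74.48°  ·
  (1,4): δ = 17.26°  ✓
  (1,5): δ = 47.97°  ·
  (2,3): δ = 126.38°  ·
  (2,4): δ = 69.15°  ·
  (2,5): δ = 3.92°  ✓
  (3,4): δ = 122.78°  ·
  (3,5): δ = 57.55°  ·
  (4,5): δ = 114.77°  ·
antipodal pairs: 3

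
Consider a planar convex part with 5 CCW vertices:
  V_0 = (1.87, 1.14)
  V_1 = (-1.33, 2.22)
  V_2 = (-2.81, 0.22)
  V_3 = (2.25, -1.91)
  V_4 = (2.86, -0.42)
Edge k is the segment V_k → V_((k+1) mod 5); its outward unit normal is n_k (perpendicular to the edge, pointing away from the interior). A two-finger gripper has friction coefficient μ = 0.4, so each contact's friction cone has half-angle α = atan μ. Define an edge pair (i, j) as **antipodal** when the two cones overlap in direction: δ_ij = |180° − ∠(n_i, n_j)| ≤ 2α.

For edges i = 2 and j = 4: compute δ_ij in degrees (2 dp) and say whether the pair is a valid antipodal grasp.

α = atan 0.4 = 21.80°;  2α = 43.60°
edge 2: e_2 = (+5.06, -2.13);  n_2 = (-0.3880, -0.9217)
edge 4: e_4 = (-0.99, +1.56);  n_4 = (+0.8443, +0.5358)
∠(n_2, n_4) = 145.23°
δ = |180° − 145.23°| = 34.77°
34.77° ≤ 2α = 43.60°  →  valid

δ = 34.77°, valid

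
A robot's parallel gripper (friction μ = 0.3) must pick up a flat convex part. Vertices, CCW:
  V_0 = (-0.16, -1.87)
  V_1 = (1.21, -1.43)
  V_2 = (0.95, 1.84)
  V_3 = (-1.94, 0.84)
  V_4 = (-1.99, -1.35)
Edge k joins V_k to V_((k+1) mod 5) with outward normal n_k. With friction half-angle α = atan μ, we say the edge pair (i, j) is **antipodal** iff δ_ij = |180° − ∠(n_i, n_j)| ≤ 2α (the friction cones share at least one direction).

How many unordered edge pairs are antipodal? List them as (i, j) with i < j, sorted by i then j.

count = 2; pairs: (0,2), (1,3)

α = atan 0.3 = 16.70°;  2α = 33.40°
n_0 = (+0.3058, -0.9521)
n_1 = (+0.9969, +0.0793)
n_2 = (-0.3270, +0.9450)
n_3 = (-0.9997, +0.0228)
n_4 = (-0.2733, -0.9619)
  (0,1): δ = 103.26°  ·
  (0,2): δ = 1.28°  ✓
  (0,3): δ = 70.89°  ·
  (0,4): δ = 146.33°  ·
  (1,2): δ = 75.46°  ·
  (1,3): δ = 5.85°  ✓
  (1,4): δ = 69.59°  ·
  (2,3): δ = 110.39°  ·
  (2,4): δ = 34.95°  ·
  (3,4): δ = 104.55°  ·
antipodal pairs: 2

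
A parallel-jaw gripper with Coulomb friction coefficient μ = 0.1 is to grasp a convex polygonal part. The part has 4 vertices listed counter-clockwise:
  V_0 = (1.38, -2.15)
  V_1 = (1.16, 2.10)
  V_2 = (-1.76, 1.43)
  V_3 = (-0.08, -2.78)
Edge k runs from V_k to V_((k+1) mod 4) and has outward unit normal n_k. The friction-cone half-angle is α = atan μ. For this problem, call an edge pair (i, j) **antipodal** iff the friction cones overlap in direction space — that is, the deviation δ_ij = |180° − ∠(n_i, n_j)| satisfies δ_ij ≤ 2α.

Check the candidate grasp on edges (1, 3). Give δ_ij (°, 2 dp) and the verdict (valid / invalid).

δ = 10.42°, valid

α = atan 0.1 = 5.71°;  2α = 11.42°
edge 1: e_1 = (-2.92, -0.67);  n_1 = (-0.2236, +0.9747)
edge 3: e_3 = (+1.46, +0.63);  n_3 = (+0.3962, -0.9182)
∠(n_1, n_3) = 169.58°
δ = |180° − 169.58°| = 10.42°
10.42° ≤ 2α = 11.42°  →  valid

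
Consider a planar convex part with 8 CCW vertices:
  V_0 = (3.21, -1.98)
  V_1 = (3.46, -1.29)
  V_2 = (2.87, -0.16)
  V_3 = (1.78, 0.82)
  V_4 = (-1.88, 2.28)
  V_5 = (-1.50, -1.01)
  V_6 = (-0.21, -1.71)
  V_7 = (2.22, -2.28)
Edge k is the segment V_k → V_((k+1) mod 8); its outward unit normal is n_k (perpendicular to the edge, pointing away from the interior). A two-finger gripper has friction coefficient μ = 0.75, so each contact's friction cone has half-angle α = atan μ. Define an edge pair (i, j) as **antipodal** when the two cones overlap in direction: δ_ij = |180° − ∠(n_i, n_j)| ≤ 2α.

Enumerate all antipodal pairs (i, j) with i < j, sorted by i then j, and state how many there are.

α = atan 0.75 = 36.87°;  2α = 73.74°
n_0 = (+0.9402, -0.3406)
n_1 = (+0.8864, +0.4628)
n_2 = (+0.6686, +0.7436)
n_3 = (+0.3705, +0.9288)
n_4 = (-0.9934, -0.1147)
n_5 = (-0.4769, -0.8789)
n_6 = (-0.2284, -0.9736)
n_7 = (+0.2900, -0.9570)
  (0,1): δ = 132.51°  ·
  (0,2): δ = 112.04°  ·
  (0,3): δ = 91.83°  ·
  (0,4): δ = 26.50°  ✓
  (0,5): δ = 81.43°  ·
  (0,6): δ = 96.72°  ·
  (0,7): δ = 126.77°  ·
  (1,2): δ = 159.53°  ·
  (1,3): δ = 139.32°  ·
  (1,4): δ = 20.98°  ✓
  (1,5): δ = 33.94°  ✓
  (1,6): δ = 49.23°  ✓
  (1,7): δ = 79.29°  ·
  (2,3): δ = 159.79°  ·
  (2,4): δ = 41.45°  ✓
  (2,5): δ = 13.47°  ✓
  (2,6): δ = 28.76°  ✓
  (2,7): δ = 58.82°  ✓
  (3,4): δ = 61.66°  ✓
  (3,5): δ = 6.74°  ✓
  (3,6): δ = 8.55°  ✓
  (3,7): δ = 38.61°  ✓
  (4,5): δ = 125.07°  ·
  (4,6): δ = 109.79°  ·
  (4,7): δ = 79.73°  ·
  (5,6): δ = 164.72°  ·
  (5,7): δ = 134.66°  ·
  (6,7): δ = 149.94°  ·
antipodal pairs: 12

count = 12; pairs: (0,4), (1,4), (1,5), (1,6), (2,4), (2,5), (2,6), (2,7), (3,4), (3,5), (3,6), (3,7)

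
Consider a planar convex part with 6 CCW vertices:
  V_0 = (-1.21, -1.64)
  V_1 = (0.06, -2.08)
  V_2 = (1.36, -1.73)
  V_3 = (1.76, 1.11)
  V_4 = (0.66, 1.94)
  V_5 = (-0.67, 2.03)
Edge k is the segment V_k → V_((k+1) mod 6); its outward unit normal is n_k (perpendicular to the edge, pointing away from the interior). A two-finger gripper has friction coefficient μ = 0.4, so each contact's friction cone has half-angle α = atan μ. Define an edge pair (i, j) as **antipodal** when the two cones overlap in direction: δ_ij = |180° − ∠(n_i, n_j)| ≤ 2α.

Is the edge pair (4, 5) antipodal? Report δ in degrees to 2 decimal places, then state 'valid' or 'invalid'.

δ = 94.50°, invalid

α = atan 0.4 = 21.80°;  2α = 43.60°
edge 4: e_4 = (-1.33, +0.09);  n_4 = (+0.0675, +0.9977)
edge 5: e_5 = (-0.54, -3.67);  n_5 = (-0.9893, +0.1456)
∠(n_4, n_5) = 85.50°
δ = |180° − 85.50°| = 94.50°
94.50° > 2α = 43.60°  →  invalid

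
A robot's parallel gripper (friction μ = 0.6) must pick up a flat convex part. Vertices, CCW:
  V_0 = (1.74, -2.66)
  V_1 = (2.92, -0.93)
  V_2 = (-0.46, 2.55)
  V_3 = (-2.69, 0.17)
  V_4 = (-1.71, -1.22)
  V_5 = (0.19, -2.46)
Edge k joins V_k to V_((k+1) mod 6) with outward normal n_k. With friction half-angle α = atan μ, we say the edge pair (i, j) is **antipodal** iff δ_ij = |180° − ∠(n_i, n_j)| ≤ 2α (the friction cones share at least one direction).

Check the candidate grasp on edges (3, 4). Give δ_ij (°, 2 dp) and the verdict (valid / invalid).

α = atan 0.6 = 30.96°;  2α = 61.93°
edge 3: e_3 = (+0.98, -1.39);  n_3 = (-0.8173, -0.5762)
edge 4: e_4 = (+1.90, -1.24);  n_4 = (-0.5465, -0.8374)
∠(n_3, n_4) = 21.69°
δ = |180° − 21.69°| = 158.31°
158.31° > 2α = 61.93°  →  invalid

δ = 158.31°, invalid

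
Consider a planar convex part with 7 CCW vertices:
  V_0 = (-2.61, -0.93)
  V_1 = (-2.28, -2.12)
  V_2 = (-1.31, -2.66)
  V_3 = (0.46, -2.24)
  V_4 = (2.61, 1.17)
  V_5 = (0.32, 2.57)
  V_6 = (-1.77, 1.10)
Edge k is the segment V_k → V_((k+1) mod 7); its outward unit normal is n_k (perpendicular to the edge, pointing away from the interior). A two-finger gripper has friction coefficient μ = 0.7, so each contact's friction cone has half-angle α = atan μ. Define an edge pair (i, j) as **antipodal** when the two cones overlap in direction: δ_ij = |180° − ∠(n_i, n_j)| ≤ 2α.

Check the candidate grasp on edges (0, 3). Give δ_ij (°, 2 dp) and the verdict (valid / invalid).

δ = 47.73°, valid

α = atan 0.7 = 34.99°;  2α = 69.98°
edge 0: e_0 = (+0.33, -1.19);  n_0 = (-0.9636, -0.2672)
edge 3: e_3 = (+2.15, +3.41);  n_3 = (+0.8459, -0.5333)
∠(n_0, n_3) = 132.27°
δ = |180° − 132.27°| = 47.73°
47.73° ≤ 2α = 69.98°  →  valid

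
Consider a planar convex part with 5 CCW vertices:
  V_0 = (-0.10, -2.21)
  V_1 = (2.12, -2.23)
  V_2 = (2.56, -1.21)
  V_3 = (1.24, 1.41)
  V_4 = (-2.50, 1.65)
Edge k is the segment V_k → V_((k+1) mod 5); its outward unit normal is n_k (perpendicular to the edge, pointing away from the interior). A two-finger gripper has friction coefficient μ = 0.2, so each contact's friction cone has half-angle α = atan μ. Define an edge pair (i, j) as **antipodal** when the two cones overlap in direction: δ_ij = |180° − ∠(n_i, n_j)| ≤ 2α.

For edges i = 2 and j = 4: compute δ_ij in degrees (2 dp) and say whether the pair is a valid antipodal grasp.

α = atan 0.2 = 11.31°;  2α = 22.62°
edge 2: e_2 = (-1.32, +2.62);  n_2 = (+0.8931, +0.4499)
edge 4: e_4 = (+2.40, -3.86);  n_4 = (-0.8492, -0.5280)
∠(n_2, n_4) = 174.87°
δ = |180° − 174.87°| = 5.13°
5.13° ≤ 2α = 22.62°  →  valid

δ = 5.13°, valid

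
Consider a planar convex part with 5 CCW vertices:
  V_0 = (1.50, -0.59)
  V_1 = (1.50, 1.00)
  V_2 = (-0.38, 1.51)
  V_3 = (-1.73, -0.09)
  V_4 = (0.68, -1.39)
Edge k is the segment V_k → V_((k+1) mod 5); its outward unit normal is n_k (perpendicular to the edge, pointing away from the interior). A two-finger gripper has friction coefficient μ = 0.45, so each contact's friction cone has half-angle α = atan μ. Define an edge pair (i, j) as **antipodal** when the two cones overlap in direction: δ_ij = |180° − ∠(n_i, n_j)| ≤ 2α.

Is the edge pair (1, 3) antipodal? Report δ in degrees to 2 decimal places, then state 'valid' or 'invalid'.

α = atan 0.45 = 24.23°;  2α = 48.46°
edge 1: e_1 = (-1.88, +0.51);  n_1 = (+0.2618, +0.9651)
edge 3: e_3 = (+2.41, -1.30);  n_3 = (-0.4748, -0.8801)
∠(n_1, n_3) = 166.83°
δ = |180° − 166.83°| = 13.17°
13.17° ≤ 2α = 48.46°  →  valid

δ = 13.17°, valid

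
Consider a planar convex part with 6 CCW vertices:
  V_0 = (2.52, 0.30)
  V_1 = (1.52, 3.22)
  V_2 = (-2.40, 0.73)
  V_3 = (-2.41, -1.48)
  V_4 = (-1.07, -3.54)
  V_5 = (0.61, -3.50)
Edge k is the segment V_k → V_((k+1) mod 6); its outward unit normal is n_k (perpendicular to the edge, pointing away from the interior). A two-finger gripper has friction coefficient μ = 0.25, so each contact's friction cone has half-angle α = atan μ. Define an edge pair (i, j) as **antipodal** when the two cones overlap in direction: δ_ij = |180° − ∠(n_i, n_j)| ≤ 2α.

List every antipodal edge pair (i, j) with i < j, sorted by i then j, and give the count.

count = 3; pairs: (0,2), (0,3), (2,5)

α = atan 0.25 = 14.04°;  2α = 28.07°
n_0 = (+0.9461, +0.3240)
n_1 = (-0.5362, +0.8441)
n_2 = (-1.0000, +0.0045)
n_3 = (-0.8383, -0.5453)
n_4 = (+0.0238, -0.9997)
n_5 = (+0.8935, -0.4491)
  (0,1): δ = 76.48°  ·
  (0,2): δ = 19.16°  ✓
  (0,3): δ = 14.14°  ✓
  (0,4): δ = 72.46°  ·
  (0,5): δ = 134.41°  ·
  (1,2): δ = 122.68°  ·
  (1,3): δ = 89.38°  ·
  (1,4): δ = 31.06°  ·
  (1,5): δ = 30.89°  ·
  (2,3): δ = 146.70°  ·
  (2,4): δ = 88.38°  ·
  (2,5): δ = 26.43°  ✓
  (3,4): δ = 121.68°  ·
  (3,5): δ = 59.73°  ·
  (4,5): δ = 118.05°  ·
antipodal pairs: 3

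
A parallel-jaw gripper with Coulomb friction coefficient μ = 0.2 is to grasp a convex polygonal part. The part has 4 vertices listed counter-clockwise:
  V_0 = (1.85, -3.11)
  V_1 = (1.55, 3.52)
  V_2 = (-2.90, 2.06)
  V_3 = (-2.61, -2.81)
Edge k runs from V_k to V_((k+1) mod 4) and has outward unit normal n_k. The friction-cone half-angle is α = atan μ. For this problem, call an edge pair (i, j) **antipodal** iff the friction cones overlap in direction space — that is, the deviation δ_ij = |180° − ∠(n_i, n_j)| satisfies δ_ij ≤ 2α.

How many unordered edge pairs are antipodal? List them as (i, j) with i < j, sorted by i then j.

count = 2; pairs: (0,2), (1,3)

α = atan 0.2 = 11.31°;  2α = 22.62°
n_0 = (+0.9990, +0.0452)
n_1 = (-0.3117, +0.9502)
n_2 = (-0.9982, -0.0594)
n_3 = (-0.0671, -0.9977)
  (0,1): δ = 74.43°  ·
  (0,2): δ = 0.82°  ✓
  (0,3): δ = 83.56°  ·
  (1,2): δ = 104.76°  ·
  (1,3): δ = 22.01°  ✓
  (2,3): δ = 97.26°  ·
antipodal pairs: 2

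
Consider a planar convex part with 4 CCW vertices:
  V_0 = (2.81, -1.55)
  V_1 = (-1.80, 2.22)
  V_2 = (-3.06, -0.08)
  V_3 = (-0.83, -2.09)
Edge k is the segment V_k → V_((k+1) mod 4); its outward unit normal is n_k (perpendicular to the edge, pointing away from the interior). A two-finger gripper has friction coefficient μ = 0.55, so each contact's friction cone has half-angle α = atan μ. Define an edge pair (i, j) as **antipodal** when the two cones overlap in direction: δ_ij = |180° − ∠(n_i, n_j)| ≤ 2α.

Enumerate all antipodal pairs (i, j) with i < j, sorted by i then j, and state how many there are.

count = 3; pairs: (0,2), (0,3), (1,3)

α = atan 0.55 = 28.81°;  2α = 57.62°
n_0 = (+0.6331, +0.7741)
n_1 = (-0.8770, +0.4805)
n_2 = (-0.6695, -0.7428)
n_3 = (+0.1467, -0.9892)
  (0,1): δ = 79.44°  ·
  (0,2): δ = 2.75°  ✓
  (0,3): δ = 47.71°  ✓
  (1,2): δ = 103.31°  ·
  (1,3): δ = 52.85°  ✓
  (2,3): δ = 129.53°  ·
antipodal pairs: 3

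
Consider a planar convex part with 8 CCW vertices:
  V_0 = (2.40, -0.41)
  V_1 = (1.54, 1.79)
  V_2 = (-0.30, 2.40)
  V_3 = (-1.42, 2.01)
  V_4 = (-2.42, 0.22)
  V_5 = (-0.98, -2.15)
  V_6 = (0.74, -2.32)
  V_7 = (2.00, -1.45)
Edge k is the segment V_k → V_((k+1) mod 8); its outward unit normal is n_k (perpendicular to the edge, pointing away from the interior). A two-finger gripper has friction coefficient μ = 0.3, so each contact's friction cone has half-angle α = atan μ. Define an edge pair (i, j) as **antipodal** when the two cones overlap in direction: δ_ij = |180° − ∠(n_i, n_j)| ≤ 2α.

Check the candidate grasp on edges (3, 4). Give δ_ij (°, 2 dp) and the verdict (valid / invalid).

α = atan 0.3 = 16.70°;  2α = 33.40°
edge 3: e_3 = (-1.00, -1.79);  n_3 = (-0.8730, +0.4877)
edge 4: e_4 = (+1.44, -2.37);  n_4 = (-0.8546, -0.5193)
∠(n_3, n_4) = 60.47°
δ = |180° − 60.47°| = 119.53°
119.53° > 2α = 33.40°  →  invalid

δ = 119.53°, invalid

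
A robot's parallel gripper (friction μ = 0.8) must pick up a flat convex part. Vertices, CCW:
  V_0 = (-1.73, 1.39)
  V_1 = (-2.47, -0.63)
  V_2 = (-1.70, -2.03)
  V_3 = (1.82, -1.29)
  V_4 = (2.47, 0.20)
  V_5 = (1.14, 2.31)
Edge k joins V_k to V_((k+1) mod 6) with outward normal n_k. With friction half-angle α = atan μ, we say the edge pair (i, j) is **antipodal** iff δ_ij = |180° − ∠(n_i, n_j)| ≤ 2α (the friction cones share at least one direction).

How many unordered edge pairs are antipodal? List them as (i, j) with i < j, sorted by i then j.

α = atan 0.8 = 38.66°;  2α = 77.32°
n_0 = (-0.9390, +0.3440)
n_1 = (-0.8762, -0.4819)
n_2 = (+0.2057, -0.9786)
n_3 = (+0.9166, -0.3999)
n_4 = (+0.8460, +0.5332)
n_5 = (-0.3053, +0.9523)
  (0,1): δ = 131.07°  ·
  (0,2): δ = 58.01°  ✓
  (0,3): δ = 3.45°  ✓
  (0,4): δ = 52.34°  ✓
  (0,5): δ = 127.89°  ·
  (1,2): δ = 106.94°  ·
  (1,3): δ = 52.38°  ✓
  (1,4): δ = 3.41°  ✓
  (1,5): δ = 78.96°  ·
  (2,3): δ = 125.44°  ·
  (2,4): δ = 69.65°  ✓
  (2,5): δ = 5.90°  ✓
  (3,4): δ = 124.21°  ·
  (3,5): δ = 48.66°  ✓
  (4,5): δ = 104.45°  ·
antipodal pairs: 8

count = 8; pairs: (0,2), (0,3), (0,4), (1,3), (1,4), (2,4), (2,5), (3,5)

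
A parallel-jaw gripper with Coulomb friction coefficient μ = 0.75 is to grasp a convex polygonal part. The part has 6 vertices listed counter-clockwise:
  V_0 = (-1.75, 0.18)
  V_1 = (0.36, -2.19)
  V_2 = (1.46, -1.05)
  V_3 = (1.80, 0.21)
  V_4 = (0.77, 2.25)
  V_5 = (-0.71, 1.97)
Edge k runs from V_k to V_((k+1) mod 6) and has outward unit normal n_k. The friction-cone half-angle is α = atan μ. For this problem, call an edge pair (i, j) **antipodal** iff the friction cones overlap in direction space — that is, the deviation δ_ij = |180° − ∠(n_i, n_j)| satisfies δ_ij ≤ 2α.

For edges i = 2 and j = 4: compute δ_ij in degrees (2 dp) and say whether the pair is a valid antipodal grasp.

α = atan 0.75 = 36.87°;  2α = 73.74°
edge 2: e_2 = (+0.34, +1.26);  n_2 = (+0.9655, -0.2605)
edge 4: e_4 = (-1.48, -0.28);  n_4 = (-0.1859, +0.9826)
∠(n_2, n_4) = 115.81°
δ = |180° − 115.81°| = 64.19°
64.19° ≤ 2α = 73.74°  →  valid

δ = 64.19°, valid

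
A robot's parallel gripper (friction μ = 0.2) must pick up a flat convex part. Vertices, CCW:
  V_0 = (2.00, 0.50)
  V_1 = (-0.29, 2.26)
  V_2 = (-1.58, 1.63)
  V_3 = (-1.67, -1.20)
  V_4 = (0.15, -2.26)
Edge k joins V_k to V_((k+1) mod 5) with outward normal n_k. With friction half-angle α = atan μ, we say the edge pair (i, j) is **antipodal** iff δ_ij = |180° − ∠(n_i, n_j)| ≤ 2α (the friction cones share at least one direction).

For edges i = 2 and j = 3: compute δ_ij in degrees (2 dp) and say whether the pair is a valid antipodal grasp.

α = atan 0.2 = 11.31°;  2α = 22.62°
edge 2: e_2 = (-0.09, -2.83);  n_2 = (-0.9995, +0.0318)
edge 3: e_3 = (+1.82, -1.06);  n_3 = (-0.5033, -0.8641)
∠(n_2, n_3) = 61.60°
δ = |180° − 61.60°| = 118.40°
118.40° > 2α = 22.62°  →  invalid

δ = 118.40°, invalid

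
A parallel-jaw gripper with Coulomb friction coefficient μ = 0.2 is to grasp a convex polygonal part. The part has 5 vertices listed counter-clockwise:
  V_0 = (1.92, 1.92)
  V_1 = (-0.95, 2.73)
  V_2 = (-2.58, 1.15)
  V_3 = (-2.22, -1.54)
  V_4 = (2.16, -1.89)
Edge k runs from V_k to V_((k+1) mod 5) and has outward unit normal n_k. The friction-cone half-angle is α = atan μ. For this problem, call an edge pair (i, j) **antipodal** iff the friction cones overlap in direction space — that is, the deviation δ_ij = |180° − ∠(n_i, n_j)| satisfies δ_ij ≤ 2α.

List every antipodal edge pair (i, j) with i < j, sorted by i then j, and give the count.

α = atan 0.2 = 11.31°;  2α = 22.62°
n_0 = (+0.2716, +0.9624)
n_1 = (-0.6960, +0.7180)
n_2 = (-0.9912, -0.1326)
n_3 = (-0.0797, -0.9968)
n_4 = (+0.9980, +0.0629)
  (0,1): δ = 120.13°  ·
  (0,2): δ = 66.62°  ·
  (0,3): δ = 11.19°  ✓
  (0,4): δ = 109.37°  ·
  (1,2): δ = 126.49°  ·
  (1,3): δ = 48.68°  ·
  (1,4): δ = 49.50°  ·
  (2,3): δ = 102.19°  ·
  (2,4): δ = 4.02°  ✓
  (3,4): δ = 81.83°  ·
antipodal pairs: 2

count = 2; pairs: (0,3), (2,4)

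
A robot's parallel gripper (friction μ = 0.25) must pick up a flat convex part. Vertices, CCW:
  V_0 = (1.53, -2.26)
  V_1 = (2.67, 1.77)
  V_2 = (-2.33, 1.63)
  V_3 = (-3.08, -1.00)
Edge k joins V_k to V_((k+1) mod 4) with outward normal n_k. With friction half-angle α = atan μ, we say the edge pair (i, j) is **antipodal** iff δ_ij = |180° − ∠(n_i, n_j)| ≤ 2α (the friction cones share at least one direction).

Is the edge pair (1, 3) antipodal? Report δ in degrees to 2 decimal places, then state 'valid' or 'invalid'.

δ = 16.89°, valid

α = atan 0.25 = 14.04°;  2α = 28.07°
edge 1: e_1 = (-5.00, -0.14);  n_1 = (-0.0280, +0.9996)
edge 3: e_3 = (+4.61, -1.26);  n_3 = (-0.2636, -0.9646)
∠(n_1, n_3) = 163.11°
δ = |180° − 163.11°| = 16.89°
16.89° ≤ 2α = 28.07°  →  valid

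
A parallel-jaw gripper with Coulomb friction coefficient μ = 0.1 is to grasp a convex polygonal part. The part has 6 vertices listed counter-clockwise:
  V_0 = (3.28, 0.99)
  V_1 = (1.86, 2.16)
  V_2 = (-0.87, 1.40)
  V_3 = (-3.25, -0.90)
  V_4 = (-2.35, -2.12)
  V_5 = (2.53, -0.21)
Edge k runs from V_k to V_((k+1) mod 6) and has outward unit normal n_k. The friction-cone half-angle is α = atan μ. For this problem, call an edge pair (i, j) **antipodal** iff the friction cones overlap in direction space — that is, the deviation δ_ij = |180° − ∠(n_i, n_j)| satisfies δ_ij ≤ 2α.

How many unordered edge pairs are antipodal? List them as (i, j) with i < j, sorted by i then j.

α = atan 0.1 = 5.71°;  2α = 11.42°
n_0 = (+0.6359, +0.7718)
n_1 = (-0.2682, +0.9634)
n_2 = (-0.6949, +0.7191)
n_3 = (-0.8047, -0.5936)
n_4 = (+0.3645, -0.9312)
n_5 = (+0.8480, -0.5300)
  (0,1): δ = 124.96°  ·
  (0,2): δ = 96.49°  ·
  (0,3): δ = 14.10°  ·
  (0,4): δ = 60.86°  ·
  (0,5): δ = 97.48°  ·
  (1,2): δ = 151.54°  ·
  (1,3): δ = 69.14°  ·
  (1,4): δ = 5.82°  ✓
  (1,5): δ = 42.44°  ·
  (2,3): δ = 97.60°  ·
  (2,4): δ = 22.65°  ·
  (2,5): δ = 13.97°  ·
  (3,4): δ = 105.04°  ·
  (3,5): δ = 68.42°  ·
  (4,5): δ = 143.38°  ·
antipodal pairs: 1

count = 1; pairs: (1,4)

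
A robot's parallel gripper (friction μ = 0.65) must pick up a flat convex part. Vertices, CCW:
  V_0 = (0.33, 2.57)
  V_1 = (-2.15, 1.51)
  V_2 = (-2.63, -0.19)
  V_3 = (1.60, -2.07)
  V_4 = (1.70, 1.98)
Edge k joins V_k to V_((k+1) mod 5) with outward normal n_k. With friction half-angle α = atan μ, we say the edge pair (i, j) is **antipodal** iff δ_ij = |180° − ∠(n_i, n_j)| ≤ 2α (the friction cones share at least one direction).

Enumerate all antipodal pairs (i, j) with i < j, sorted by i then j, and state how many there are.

count = 4; pairs: (0,2), (0,3), (1,3), (2,4)

α = atan 0.65 = 33.02°;  2α = 66.05°
n_0 = (-0.3930, +0.9195)
n_1 = (-0.9624, +0.2717)
n_2 = (-0.4061, -0.9138)
n_3 = (+0.9997, -0.0247)
n_4 = (+0.3955, +0.9185)
  (0,1): δ = 128.91°  ·
  (0,2): δ = 47.11°  ✓
  (0,3): δ = 65.44°  ✓
  (0,4): δ = 133.56°  ·
  (1,2): δ = 98.20°  ·
  (1,3): δ = 14.35°  ✓
  (1,4): δ = 82.47°  ·
  (2,3): δ = 67.45°  ·
  (2,4): δ = 0.66°  ✓
  (3,4): δ = 111.89°  ·
antipodal pairs: 4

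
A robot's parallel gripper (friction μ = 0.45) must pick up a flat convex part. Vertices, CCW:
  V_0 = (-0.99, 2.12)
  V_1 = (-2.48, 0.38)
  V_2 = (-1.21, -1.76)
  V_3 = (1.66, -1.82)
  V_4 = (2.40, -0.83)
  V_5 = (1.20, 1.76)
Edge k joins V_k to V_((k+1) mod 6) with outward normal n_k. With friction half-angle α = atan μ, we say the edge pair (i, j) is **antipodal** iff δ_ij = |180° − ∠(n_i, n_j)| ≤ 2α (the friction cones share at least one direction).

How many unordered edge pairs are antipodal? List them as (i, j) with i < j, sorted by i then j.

α = atan 0.45 = 24.23°;  2α = 48.46°
n_0 = (-0.7596, +0.6504)
n_1 = (-0.8600, -0.5104)
n_2 = (-0.0209, -0.9998)
n_3 = (+0.8010, -0.5987)
n_4 = (+0.9073, +0.4204)
n_5 = (+0.1622, +0.9868)
  (0,1): δ = 108.74°  ·
  (0,2): δ = 50.62°  ·
  (0,3): δ = 3.80°  ✓
  (0,4): δ = 65.43°  ·
  (0,5): δ = 121.24°  ·
  (1,2): δ = 121.88°  ·
  (1,3): δ = 67.46°  ·
  (1,4): δ = 5.83°  ✓
  (1,5): δ = 49.98°  ·
  (2,3): δ = 125.58°  ·
  (2,4): δ = 63.94°  ·
  (2,5): δ = 8.14°  ✓
  (3,4): δ = 118.36°  ·
  (3,5): δ = 62.56°  ·
  (4,5): δ = 124.19°  ·
antipodal pairs: 3

count = 3; pairs: (0,3), (1,4), (2,5)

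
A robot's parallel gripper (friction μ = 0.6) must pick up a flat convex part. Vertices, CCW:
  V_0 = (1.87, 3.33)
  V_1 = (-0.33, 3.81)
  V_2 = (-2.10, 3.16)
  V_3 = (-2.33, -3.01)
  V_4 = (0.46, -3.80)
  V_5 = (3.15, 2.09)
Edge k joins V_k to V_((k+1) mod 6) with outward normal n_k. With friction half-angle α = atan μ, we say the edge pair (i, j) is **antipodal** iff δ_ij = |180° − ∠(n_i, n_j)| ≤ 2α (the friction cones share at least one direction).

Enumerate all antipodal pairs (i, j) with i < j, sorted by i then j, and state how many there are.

count = 6; pairs: (0,3), (1,3), (1,4), (2,4), (2,5), (3,5)

α = atan 0.6 = 30.96°;  2α = 61.93°
n_0 = (+0.2132, +0.9770)
n_1 = (-0.3447, +0.9387)
n_2 = (-0.9993, +0.0373)
n_3 = (-0.2724, -0.9622)
n_4 = (+0.9096, -0.4154)
n_5 = (+0.6958, +0.7182)
  (0,1): δ = 147.53°  ·
  (0,2): δ = 79.83°  ·
  (0,3): δ = 3.50°  ✓
  (0,4): δ = 77.76°  ·
  (0,5): δ = 148.22°  ·
  (1,2): δ = 112.30°  ·
  (1,3): δ = 35.97°  ✓
  (1,4): δ = 45.29°  ✓
  (1,5): δ = 115.74°  ·
  (2,3): δ = 103.67°  ·
  (2,4): δ = 22.41°  ✓
  (2,5): δ = 48.04°  ✓
  (3,4): δ = 98.74°  ·
  (3,5): δ = 28.28°  ✓
  (4,5): δ = 109.54°  ·
antipodal pairs: 6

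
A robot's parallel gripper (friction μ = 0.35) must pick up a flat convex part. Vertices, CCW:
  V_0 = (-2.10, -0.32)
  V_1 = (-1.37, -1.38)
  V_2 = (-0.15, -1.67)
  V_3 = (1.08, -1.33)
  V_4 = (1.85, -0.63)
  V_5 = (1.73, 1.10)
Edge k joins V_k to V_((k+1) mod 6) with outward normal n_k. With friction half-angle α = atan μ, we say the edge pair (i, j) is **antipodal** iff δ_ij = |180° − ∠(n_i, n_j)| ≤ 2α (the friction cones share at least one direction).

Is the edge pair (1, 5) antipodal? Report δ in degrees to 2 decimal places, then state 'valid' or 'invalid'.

α = atan 0.35 = 19.29°;  2α = 38.58°
edge 1: e_1 = (+1.22, -0.29);  n_1 = (-0.2313, -0.9729)
edge 5: e_5 = (-3.83, -1.42);  n_5 = (-0.3476, +0.9376)
∠(n_1, n_5) = 146.29°
δ = |180° − 146.29°| = 33.71°
33.71° ≤ 2α = 38.58°  →  valid

δ = 33.71°, valid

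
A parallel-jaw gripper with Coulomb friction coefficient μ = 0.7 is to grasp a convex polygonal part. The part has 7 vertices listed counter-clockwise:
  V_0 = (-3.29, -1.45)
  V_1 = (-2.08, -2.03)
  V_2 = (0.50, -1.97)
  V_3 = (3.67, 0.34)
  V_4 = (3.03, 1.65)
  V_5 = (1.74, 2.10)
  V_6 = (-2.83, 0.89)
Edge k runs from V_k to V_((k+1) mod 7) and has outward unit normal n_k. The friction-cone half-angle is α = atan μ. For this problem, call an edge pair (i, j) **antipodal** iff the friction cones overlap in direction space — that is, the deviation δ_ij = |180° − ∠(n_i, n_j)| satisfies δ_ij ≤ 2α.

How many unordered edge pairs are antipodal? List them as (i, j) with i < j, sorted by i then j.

α = atan 0.7 = 34.99°;  2α = 69.98°
n_0 = (-0.4322, -0.9018)
n_1 = (+0.0232, -0.9997)
n_2 = (+0.5889, -0.8082)
n_3 = (+0.8985, +0.4390)
n_4 = (+0.3294, +0.9442)
n_5 = (-0.2560, +0.9667)
n_6 = (-0.9812, +0.1929)
  (0,1): δ = 153.06°  ·
  (0,2): δ = 118.31°  ·
  (0,3): δ = 38.35°  ✓
  (0,4): δ = 6.38°  ✓
  (0,5): δ = 40.44°  ✓
  (0,6): δ = 104.49°  ·
  (1,2): δ = 145.25°  ·
  (1,3): δ = 65.29°  ✓
  (1,4): δ = 20.56°  ✓
  (1,5): δ = 13.50°  ✓
  (1,6): δ = 77.55°  ·
  (2,3): δ = 100.04°  ·
  (2,4): δ = 55.31°  ✓
  (2,5): δ = 21.25°  ✓
  (2,6): δ = 42.80°  ✓
  (3,4): δ = 135.27°  ·
  (3,5): δ = 101.21°  ·
  (3,6): δ = 37.16°  ✓
  (4,5): δ = 145.94°  ·
  (4,6): δ = 81.89°  ·
  (5,6): δ = 115.95°  ·
antipodal pairs: 10

count = 10; pairs: (0,3), (0,4), (0,5), (1,3), (1,4), (1,5), (2,4), (2,5), (2,6), (3,6)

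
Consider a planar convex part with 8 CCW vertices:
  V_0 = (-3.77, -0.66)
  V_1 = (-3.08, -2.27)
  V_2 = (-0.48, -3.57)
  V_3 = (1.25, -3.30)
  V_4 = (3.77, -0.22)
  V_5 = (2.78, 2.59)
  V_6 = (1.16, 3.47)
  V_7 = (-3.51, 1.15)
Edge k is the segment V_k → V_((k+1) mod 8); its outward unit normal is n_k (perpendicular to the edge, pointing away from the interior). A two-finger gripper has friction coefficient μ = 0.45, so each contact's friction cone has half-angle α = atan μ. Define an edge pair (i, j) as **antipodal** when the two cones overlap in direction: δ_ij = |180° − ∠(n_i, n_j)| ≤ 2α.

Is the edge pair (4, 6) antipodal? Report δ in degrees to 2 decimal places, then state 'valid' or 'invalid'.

δ = 82.99°, invalid

α = atan 0.45 = 24.23°;  2α = 48.46°
edge 4: e_4 = (-0.99, +2.81);  n_4 = (+0.9432, +0.3323)
edge 6: e_6 = (-4.67, -2.32);  n_6 = (-0.4449, +0.8956)
∠(n_4, n_6) = 97.01°
δ = |180° − 97.01°| = 82.99°
82.99° > 2α = 48.46°  →  invalid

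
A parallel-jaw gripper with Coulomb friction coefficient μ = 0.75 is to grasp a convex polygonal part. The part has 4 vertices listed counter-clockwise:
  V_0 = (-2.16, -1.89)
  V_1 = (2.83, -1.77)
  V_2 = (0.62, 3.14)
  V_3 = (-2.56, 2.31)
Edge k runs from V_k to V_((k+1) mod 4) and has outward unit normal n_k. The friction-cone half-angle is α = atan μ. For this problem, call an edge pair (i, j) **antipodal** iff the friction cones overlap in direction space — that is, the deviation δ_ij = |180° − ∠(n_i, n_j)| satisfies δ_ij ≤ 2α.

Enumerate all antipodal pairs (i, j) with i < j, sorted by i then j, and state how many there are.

count = 3; pairs: (0,1), (0,2), (1,3)

α = atan 0.75 = 36.87°;  2α = 73.74°
n_0 = (+0.0240, -0.9997)
n_1 = (+0.9119, +0.4104)
n_2 = (-0.2525, +0.9676)
n_3 = (-0.9955, -0.0948)
  (0,1): δ = 67.14°  ✓
  (0,2): δ = 13.25°  ✓
  (0,3): δ = 94.06°  ·
  (1,2): δ = 99.60°  ·
  (1,3): δ = 18.79°  ✓
  (2,3): δ = 99.19°  ·
antipodal pairs: 3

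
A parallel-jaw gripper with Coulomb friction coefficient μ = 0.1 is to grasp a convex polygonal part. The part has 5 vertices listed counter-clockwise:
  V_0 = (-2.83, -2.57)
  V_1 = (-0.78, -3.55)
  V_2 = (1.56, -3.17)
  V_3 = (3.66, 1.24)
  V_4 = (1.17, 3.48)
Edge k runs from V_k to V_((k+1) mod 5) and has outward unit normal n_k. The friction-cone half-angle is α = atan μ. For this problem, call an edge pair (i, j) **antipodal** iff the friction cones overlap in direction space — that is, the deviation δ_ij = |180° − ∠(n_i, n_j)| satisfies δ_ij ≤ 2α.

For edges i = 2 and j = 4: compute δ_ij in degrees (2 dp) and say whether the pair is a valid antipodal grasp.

α = atan 0.1 = 5.71°;  2α = 11.42°
edge 2: e_2 = (+2.10, +4.41);  n_2 = (+0.9029, -0.4299)
edge 4: e_4 = (-4.00, -6.05);  n_4 = (-0.8342, +0.5515)
∠(n_2, n_4) = 171.99°
δ = |180° − 171.99°| = 8.01°
8.01° ≤ 2α = 11.42°  →  valid

δ = 8.01°, valid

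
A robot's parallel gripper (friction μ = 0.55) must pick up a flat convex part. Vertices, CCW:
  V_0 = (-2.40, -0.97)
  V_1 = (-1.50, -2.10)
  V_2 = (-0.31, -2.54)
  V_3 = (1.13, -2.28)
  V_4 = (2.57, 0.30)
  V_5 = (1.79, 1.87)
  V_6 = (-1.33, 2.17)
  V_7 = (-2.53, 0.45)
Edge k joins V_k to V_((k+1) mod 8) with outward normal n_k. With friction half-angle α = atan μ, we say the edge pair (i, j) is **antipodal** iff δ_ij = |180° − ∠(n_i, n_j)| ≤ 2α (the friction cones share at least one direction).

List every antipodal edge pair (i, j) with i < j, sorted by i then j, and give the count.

count = 9; pairs: (0,4), (0,5), (1,4), (1,5), (2,5), (2,6), (3,6), (3,7), (4,7)

α = atan 0.55 = 28.81°;  2α = 57.62°
n_0 = (-0.7822, -0.6230)
n_1 = (-0.3468, -0.9379)
n_2 = (+0.1777, -0.9841)
n_3 = (+0.8732, -0.4874)
n_4 = (+0.8956, +0.4449)
n_5 = (+0.0957, +0.9954)
n_6 = (-0.8201, +0.5722)
n_7 = (-0.9958, -0.0912)
  (0,1): δ = 148.83°  ·
  (0,2): δ = 118.30°  ·
  (0,3): δ = 67.70°  ·
  (0,4): δ = 12.12°  ✓
  (0,5): δ = 45.97°  ✓
  (0,6): δ = 106.56°  ·
  (0,7): δ = 146.69°  ·
  (1,2): δ = 149.47°  ·
  (1,3): δ = 98.88°  ·
  (1,4): δ = 43.29°  ✓
  (1,5): δ = 14.80°  ✓
  (1,6): δ = 75.39°  ·
  (1,7): δ = 115.52°  ·
  (2,3): δ = 129.40°  ·
  (2,4): δ = 73.82°  ·
  (2,5): δ = 15.73°  ✓
  (2,6): δ = 44.86°  ✓
  (2,7): δ = 85.00°  ·
  (3,4): δ = 124.41°  ·
  (3,5): δ = 66.32°  ·
  (3,6): δ = 5.73°  ✓
  (3,7): δ = 34.40°  ✓
  (4,5): δ = 121.91°  ·
  (4,6): δ = 61.32°  ·
  (4,7): δ = 21.19°  ✓
  (5,6): δ = 119.41°  ·
  (5,7): δ = 79.28°  ·
  (6,7): δ = 139.87°  ·
antipodal pairs: 9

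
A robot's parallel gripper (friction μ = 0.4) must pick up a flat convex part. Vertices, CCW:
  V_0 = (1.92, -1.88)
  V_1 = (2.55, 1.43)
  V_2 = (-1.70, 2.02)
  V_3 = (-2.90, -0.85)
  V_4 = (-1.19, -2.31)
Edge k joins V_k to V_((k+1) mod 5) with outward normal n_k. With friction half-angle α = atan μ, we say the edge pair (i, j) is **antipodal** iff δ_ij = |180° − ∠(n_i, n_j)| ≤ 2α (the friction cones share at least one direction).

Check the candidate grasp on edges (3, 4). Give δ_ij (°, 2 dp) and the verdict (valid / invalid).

α = atan 0.4 = 21.80°;  2α = 43.60°
edge 3: e_3 = (+1.71, -1.46);  n_3 = (-0.6493, -0.7605)
edge 4: e_4 = (+3.11, +0.43);  n_4 = (+0.1370, -0.9906)
∠(n_3, n_4) = 48.36°
δ = |180° − 48.36°| = 131.64°
131.64° > 2α = 43.60°  →  invalid

δ = 131.64°, invalid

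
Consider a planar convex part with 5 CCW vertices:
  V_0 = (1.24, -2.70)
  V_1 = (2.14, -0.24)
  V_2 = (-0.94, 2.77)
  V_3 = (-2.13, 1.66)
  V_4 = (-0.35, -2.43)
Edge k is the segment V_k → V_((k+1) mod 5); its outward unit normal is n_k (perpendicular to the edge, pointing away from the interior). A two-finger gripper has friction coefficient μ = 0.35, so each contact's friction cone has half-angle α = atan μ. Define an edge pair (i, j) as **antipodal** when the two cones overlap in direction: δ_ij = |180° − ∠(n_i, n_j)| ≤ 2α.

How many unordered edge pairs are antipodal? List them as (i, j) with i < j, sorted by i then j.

count = 3; pairs: (0,2), (1,3), (1,4)

α = atan 0.35 = 19.29°;  2α = 38.58°
n_0 = (+0.9391, -0.3436)
n_1 = (+0.6989, +0.7152)
n_2 = (-0.6821, +0.7313)
n_3 = (-0.9169, -0.3991)
n_4 = (-0.1674, -0.9859)
  (0,1): δ = 114.25°  ·
  (0,2): δ = 26.90°  ✓
  (0,3): δ = 43.61°  ·
  (0,4): δ = 100.46°  ·
  (1,2): δ = 92.65°  ·
  (1,3): δ = 22.14°  ✓
  (1,4): δ = 34.70°  ✓
  (2,3): δ = 109.49°  ·
  (2,4): δ = 52.65°  ·
  (3,4): δ = 123.16°  ·
antipodal pairs: 3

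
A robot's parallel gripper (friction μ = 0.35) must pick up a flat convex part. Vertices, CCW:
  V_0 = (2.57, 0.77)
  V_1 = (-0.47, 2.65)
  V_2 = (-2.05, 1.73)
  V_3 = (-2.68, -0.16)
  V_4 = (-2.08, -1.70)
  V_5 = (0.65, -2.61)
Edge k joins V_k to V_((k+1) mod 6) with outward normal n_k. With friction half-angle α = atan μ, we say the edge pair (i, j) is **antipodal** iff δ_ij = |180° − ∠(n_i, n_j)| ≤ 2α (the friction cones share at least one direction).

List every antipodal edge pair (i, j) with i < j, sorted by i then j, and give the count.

α = atan 0.35 = 19.29°;  2α = 38.58°
n_0 = (+0.5260, +0.8505)
n_1 = (-0.5032, +0.8642)
n_2 = (-0.9487, +0.3162)
n_3 = (-0.9318, -0.3630)
n_4 = (-0.3162, -0.9487)
n_5 = (+0.8695, -0.4939)
  (0,1): δ = 118.06°  ·
  (0,2): δ = 76.70°  ·
  (0,3): δ = 36.98°  ✓
  (0,4): δ = 13.30°  ✓
  (0,5): δ = 92.13°  ·
  (1,2): δ = 138.65°  ·
  (1,3): δ = 98.92°  ·
  (1,4): δ = 48.65°  ·
  (1,5): δ = 30.19°  ✓
  (2,3): δ = 140.28°  ·
  (2,4): δ = 90.00°  ·
  (2,5): δ = 11.16°  ✓
  (3,4): δ = 129.72°  ·
  (3,5): δ = 50.89°  ·
  (4,5): δ = 101.16°  ·
antipodal pairs: 4

count = 4; pairs: (0,3), (0,4), (1,5), (2,5)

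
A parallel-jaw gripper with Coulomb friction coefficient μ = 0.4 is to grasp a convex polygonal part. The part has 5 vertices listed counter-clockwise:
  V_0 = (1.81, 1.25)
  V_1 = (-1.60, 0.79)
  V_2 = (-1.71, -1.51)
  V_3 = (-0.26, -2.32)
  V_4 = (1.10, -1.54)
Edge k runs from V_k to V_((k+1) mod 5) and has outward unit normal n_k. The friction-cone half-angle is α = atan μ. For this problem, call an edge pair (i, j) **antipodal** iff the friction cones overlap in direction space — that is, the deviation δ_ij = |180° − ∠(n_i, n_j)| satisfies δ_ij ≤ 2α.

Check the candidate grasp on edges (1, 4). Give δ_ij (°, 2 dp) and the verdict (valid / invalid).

δ = 11.54°, valid

α = atan 0.4 = 21.80°;  2α = 43.60°
edge 1: e_1 = (-0.11, -2.30);  n_1 = (-0.9989, +0.0478)
edge 4: e_4 = (+0.71, +2.79);  n_4 = (+0.9691, -0.2466)
∠(n_1, n_4) = 168.46°
δ = |180° − 168.46°| = 11.54°
11.54° ≤ 2α = 43.60°  →  valid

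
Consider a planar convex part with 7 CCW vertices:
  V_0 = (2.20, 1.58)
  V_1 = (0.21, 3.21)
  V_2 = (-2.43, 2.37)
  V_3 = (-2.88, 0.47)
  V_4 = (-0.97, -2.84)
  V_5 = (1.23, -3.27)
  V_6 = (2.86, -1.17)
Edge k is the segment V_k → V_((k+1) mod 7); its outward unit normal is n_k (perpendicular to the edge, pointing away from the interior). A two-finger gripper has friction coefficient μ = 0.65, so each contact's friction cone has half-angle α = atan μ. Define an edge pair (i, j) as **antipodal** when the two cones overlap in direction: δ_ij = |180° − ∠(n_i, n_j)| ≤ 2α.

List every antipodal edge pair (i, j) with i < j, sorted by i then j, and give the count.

count = 9; pairs: (0,2), (0,3), (0,4), (1,4), (1,5), (2,5), (2,6), (3,6), (4,6)

α = atan 0.65 = 33.02°;  2α = 66.05°
n_0 = (+0.6337, +0.7736)
n_1 = (-0.3032, +0.9529)
n_2 = (-0.9731, +0.2305)
n_3 = (-0.8661, -0.4998)
n_4 = (-0.1918, -0.9814)
n_5 = (+0.7900, -0.6132)
n_6 = (+0.9724, +0.2334)
  (0,1): δ = 123.03°  ·
  (0,2): δ = 64.00°  ✓
  (0,3): δ = 20.69°  ✓
  (0,4): δ = 28.26°  ✓
  (0,5): δ = 91.50°  ·
  (0,6): δ = 142.82°  ·
  (1,2): δ = 120.97°  ·
  (1,3): δ = 77.66°  ·
  (1,4): δ = 28.71°  ✓
  (1,5): δ = 34.53°  ✓
  (1,6): δ = 85.85°  ·
  (2,3): δ = 136.69°  ·
  (2,4): δ = 87.73°  ·
  (2,5): δ = 24.49°  ✓
  (2,6): δ = 26.82°  ✓
  (3,4): δ = 131.05°  ·
  (3,5): δ = 67.80°  ·
  (3,6): δ = 16.49°  ✓
  (4,5): δ = 116.76°  ·
  (4,6): δ = 65.44°  ✓
  (5,6): δ = 128.69°  ·
antipodal pairs: 9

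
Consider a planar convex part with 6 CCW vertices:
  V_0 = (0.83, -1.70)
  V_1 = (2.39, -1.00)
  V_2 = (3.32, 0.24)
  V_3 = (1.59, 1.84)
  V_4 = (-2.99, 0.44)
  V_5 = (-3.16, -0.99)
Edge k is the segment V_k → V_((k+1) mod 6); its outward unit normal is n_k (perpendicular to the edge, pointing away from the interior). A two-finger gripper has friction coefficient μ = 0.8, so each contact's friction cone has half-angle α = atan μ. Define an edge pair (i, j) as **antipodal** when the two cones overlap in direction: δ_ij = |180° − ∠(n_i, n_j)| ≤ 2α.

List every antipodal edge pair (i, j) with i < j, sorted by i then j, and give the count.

count = 8; pairs: (0,2), (0,3), (0,4), (1,3), (1,4), (2,4), (2,5), (3,5)

α = atan 0.8 = 38.66°;  2α = 77.32°
n_0 = (+0.4094, -0.9124)
n_1 = (+0.8000, -0.6000)
n_2 = (+0.6790, +0.7342)
n_3 = (-0.2923, +0.9563)
n_4 = (-0.9930, +0.1180)
n_5 = (-0.1752, -0.9845)
  (0,1): δ = 151.04°  ·
  (0,2): δ = 66.93°  ✓
  (0,3): δ = 7.17°  ✓
  (0,4): δ = 59.05°  ✓
  (0,5): δ = 145.74°  ·
  (1,2): δ = 95.89°  ·
  (1,3): δ = 36.13°  ✓
  (1,4): δ = 30.09°  ✓
  (1,5): δ = 116.78°  ·
  (2,3): δ = 120.24°  ·
  (2,4): δ = 54.02°  ✓
  (2,5): δ = 32.67°  ✓
  (3,4): δ = 113.78°  ·
  (3,5): δ = 27.09°  ✓
  (4,5): δ = 93.31°  ·
antipodal pairs: 8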